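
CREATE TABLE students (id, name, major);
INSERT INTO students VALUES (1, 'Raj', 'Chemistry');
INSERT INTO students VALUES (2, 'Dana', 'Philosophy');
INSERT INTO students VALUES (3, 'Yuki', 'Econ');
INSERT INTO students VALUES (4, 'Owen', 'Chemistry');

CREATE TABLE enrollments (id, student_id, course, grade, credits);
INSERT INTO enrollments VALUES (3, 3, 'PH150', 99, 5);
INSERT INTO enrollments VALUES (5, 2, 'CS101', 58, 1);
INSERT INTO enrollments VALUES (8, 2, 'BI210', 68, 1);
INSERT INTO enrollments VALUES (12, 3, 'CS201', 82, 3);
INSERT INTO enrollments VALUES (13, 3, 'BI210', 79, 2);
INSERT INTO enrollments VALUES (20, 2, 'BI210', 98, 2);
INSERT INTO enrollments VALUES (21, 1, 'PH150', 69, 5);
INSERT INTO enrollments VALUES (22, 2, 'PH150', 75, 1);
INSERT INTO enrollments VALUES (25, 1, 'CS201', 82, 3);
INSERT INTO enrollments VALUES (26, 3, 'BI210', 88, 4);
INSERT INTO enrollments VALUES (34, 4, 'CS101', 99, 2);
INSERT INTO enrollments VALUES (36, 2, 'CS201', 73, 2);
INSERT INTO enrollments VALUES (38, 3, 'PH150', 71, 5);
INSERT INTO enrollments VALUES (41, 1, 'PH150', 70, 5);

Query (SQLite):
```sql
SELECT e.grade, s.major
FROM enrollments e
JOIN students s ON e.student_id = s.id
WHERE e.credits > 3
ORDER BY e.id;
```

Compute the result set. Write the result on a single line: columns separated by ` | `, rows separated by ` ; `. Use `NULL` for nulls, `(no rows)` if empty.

99 | Econ ; 69 | Chemistry ; 88 | Econ ; 71 | Econ ; 70 | Chemistry

Each enrollments row matches the students row where student_id = students.id.
Then keep rows with e.credits > 3.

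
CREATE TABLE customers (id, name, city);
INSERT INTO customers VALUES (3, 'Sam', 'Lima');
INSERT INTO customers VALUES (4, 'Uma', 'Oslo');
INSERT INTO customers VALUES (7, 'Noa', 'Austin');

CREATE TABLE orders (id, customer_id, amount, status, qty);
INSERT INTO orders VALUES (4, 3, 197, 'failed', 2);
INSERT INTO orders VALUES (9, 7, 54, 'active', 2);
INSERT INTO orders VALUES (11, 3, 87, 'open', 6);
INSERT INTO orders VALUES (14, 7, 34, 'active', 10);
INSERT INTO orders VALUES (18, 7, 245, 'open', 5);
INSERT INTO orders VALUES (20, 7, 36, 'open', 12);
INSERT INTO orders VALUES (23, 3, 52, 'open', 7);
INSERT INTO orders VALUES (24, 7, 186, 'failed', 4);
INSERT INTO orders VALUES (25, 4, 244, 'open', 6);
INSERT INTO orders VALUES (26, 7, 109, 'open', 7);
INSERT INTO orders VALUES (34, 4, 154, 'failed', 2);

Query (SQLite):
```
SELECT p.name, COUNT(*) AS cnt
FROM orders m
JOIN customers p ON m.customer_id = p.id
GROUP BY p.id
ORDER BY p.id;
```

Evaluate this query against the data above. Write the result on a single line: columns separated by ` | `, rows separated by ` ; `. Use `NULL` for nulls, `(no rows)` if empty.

Sam | 3 ; Uma | 2 ; Noa | 6

Join each orders row to its customers via customer_id.
Group joined rows by customers.id; compute COUNT(*) per group.
  3: ids {4, 11, 23} → COUNT(*)=3
  4: ids {25, 34} → COUNT(*)=2
  7: ids {9, 14, 18, 20, 24, 26} → COUNT(*)=6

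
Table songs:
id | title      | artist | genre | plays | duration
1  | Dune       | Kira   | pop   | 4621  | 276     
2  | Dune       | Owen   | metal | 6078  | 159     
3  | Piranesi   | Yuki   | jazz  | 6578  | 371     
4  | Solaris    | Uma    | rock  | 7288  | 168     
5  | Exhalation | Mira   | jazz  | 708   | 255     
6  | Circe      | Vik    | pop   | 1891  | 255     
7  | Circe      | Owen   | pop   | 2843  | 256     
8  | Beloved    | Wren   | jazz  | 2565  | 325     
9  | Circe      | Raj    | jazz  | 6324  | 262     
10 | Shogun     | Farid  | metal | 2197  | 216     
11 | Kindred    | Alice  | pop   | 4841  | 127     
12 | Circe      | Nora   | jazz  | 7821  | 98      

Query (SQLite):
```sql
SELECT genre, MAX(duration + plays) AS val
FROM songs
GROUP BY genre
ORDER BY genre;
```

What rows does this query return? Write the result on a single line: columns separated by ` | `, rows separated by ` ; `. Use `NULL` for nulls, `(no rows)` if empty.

jazz | 7919 ; metal | 6237 ; pop | 4968 ; rock | 7456

For each row compute duration + plays.
Group by genre; take MAX of the expression per group.
  jazz: ids {3, 5, 8, 9, 12} → MAX(duration + plays)=7919
  metal: ids {2, 10} → MAX(duration + plays)=6237
  pop: ids {1, 6, 7, 11} → MAX(duration + plays)=4968
  rock: ids {4} → MAX(duration + plays)=7456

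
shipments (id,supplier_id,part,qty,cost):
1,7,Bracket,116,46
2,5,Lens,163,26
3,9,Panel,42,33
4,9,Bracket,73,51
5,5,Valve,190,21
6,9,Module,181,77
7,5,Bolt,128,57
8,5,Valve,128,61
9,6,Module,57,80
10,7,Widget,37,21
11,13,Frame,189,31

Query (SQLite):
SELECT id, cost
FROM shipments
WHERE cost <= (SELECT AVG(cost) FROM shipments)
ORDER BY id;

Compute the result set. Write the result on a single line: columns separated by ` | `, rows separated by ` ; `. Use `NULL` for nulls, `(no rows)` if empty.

2 | 26 ; 3 | 33 ; 5 | 21 ; 10 | 21 ; 11 | 31

Scalar subquery: AVG(cost) over all shipments rows = 45.818182 (≈; comparison uses full precision).
Keep rows where cost <= that value.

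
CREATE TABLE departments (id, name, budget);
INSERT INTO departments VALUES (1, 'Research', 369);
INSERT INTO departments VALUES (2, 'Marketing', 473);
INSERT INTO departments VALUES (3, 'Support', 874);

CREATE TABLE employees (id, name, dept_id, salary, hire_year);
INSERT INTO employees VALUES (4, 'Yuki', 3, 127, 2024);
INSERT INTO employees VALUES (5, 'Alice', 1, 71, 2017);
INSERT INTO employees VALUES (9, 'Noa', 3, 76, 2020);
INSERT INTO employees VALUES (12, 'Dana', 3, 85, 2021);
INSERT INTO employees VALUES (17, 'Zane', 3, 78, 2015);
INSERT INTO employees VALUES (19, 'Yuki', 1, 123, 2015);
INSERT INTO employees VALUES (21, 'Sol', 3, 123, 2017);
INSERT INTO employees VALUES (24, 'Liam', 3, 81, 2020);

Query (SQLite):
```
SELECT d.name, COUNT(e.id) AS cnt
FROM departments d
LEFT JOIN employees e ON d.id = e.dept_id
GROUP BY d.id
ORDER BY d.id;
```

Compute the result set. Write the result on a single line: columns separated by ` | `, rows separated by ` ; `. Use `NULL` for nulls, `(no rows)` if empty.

Research | 2 ; Marketing | 0 ; Support | 6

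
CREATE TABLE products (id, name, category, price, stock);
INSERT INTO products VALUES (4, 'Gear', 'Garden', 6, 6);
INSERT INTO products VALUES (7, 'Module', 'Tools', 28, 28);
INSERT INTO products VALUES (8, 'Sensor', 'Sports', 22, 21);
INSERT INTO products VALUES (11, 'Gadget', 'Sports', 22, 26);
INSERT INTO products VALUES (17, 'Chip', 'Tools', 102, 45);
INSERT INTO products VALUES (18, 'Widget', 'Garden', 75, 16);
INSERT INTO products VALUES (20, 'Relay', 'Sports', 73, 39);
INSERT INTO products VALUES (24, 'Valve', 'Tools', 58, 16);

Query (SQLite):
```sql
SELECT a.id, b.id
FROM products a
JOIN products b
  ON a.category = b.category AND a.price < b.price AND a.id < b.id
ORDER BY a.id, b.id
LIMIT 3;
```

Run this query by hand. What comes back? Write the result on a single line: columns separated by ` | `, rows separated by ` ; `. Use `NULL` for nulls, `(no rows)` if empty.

4 | 18 ; 7 | 17 ; 7 | 24

Pairs (a,b) with same category, a.price < b.price, a.id < b.id.
category groups: Garden:{4,18} Sports:{8,11,20} Tools:{7,17,24}
Ordered by (a.id, b.id); first 3.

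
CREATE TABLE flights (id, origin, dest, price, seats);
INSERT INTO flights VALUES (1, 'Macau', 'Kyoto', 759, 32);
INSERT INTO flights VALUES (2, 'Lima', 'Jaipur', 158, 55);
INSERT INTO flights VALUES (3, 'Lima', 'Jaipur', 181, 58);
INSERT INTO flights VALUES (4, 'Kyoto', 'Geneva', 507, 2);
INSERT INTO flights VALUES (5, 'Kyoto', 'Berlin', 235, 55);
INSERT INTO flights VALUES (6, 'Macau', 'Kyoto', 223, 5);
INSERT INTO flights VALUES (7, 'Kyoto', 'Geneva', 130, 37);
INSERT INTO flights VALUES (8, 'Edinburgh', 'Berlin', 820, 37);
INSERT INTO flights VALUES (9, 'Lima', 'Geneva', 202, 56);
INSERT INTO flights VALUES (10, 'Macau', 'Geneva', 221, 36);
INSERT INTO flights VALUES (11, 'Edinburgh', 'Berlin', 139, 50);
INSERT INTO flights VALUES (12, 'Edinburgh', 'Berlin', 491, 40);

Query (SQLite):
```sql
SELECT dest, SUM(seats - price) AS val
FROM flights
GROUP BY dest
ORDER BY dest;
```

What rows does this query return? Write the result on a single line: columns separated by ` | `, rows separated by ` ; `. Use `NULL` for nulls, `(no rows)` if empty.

For each row compute seats - price.
Group by dest; take SUM of the expression per group.
  Berlin: ids {5, 8, 11, 12} → SUM(seats - price)=-1503
  Geneva: ids {4, 7, 9, 10} → SUM(seats - price)=-929
  Jaipur: ids {2, 3} → SUM(seats - price)=-226
  Kyoto: ids {1, 6} → SUM(seats - price)=-945

Berlin | -1503 ; Geneva | -929 ; Jaipur | -226 ; Kyoto | -945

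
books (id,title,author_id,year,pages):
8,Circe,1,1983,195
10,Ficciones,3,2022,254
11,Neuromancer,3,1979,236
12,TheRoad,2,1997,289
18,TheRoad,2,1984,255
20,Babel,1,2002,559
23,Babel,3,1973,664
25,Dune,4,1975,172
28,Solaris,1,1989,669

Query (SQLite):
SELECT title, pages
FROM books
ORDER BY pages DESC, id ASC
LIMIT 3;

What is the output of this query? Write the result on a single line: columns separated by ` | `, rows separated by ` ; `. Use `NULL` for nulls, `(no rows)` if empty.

Sort by pages desc, tiebreak id asc: (669, id=28), (664, id=23), (559, id=20), (289, id=12), (255, id=18), (254, id=10) …. Take first 3.

Solaris | 669 ; Babel | 664 ; Babel | 559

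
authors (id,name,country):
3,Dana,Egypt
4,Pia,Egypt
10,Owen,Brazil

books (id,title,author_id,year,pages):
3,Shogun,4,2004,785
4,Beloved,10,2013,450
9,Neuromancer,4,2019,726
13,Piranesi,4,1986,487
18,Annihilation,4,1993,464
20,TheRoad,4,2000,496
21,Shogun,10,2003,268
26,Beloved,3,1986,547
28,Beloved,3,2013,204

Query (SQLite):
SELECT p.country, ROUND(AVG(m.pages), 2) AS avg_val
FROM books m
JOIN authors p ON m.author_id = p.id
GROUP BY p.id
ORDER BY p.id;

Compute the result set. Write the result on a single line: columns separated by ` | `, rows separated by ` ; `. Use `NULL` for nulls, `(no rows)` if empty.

Egypt | 375.5 ; Egypt | 591.6 ; Brazil | 359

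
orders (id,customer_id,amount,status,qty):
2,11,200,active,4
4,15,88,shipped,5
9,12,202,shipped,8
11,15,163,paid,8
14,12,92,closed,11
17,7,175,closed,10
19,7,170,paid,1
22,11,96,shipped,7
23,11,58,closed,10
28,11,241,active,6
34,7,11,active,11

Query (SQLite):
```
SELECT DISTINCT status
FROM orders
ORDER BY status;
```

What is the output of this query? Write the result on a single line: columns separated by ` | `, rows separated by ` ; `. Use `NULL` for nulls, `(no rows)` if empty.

active ; closed ; paid ; shipped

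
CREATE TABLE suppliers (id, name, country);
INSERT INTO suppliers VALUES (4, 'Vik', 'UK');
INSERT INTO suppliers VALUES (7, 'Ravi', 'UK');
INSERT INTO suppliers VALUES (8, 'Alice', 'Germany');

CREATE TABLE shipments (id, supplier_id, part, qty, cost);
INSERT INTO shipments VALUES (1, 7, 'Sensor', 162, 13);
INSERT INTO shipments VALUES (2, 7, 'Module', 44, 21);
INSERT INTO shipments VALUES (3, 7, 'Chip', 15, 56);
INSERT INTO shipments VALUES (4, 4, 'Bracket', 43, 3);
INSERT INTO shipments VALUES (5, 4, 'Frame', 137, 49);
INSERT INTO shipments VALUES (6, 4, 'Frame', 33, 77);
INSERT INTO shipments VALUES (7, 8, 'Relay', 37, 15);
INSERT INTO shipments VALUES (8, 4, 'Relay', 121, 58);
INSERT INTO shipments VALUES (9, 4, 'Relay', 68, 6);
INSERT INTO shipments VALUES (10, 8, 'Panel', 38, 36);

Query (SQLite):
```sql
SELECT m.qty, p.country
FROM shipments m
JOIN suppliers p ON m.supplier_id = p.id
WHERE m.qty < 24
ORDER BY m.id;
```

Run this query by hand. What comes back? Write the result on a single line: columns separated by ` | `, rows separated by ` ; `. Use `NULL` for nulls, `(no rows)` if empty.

Each shipments row matches the suppliers row where supplier_id = suppliers.id.
Then keep rows with m.qty < 24.

15 | UK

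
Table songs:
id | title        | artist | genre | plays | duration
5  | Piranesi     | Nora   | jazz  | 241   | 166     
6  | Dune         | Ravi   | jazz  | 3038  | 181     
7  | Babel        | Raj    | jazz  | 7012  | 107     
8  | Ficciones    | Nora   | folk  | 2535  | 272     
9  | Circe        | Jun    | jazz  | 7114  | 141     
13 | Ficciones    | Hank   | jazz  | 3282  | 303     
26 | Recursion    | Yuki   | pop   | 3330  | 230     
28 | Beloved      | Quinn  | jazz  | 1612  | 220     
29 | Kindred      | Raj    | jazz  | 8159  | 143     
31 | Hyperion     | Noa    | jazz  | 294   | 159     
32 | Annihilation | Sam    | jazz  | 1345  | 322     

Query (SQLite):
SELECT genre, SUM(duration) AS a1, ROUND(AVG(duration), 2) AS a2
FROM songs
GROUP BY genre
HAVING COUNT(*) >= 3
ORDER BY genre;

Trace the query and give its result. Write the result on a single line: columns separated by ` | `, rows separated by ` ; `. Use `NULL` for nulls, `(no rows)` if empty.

jazz | 1742 | 193.56

Group songs by genre.
Per group compute: SUM(duration), ROUND(AVG(duration), 2).
HAVING: drop groups with fewer than 3 rows.
  folk: ids {8} → SUM(duration)=272, ROUND(AVG(duration), 2)=272
  jazz: ids {5, 6, 7, 9, 13, 28, 29, 31, 32} → SUM(duration)=1742, ROUND(AVG(duration), 2)=193.56
  pop: ids {26} → SUM(duration)=230, ROUND(AVG(duration), 2)=230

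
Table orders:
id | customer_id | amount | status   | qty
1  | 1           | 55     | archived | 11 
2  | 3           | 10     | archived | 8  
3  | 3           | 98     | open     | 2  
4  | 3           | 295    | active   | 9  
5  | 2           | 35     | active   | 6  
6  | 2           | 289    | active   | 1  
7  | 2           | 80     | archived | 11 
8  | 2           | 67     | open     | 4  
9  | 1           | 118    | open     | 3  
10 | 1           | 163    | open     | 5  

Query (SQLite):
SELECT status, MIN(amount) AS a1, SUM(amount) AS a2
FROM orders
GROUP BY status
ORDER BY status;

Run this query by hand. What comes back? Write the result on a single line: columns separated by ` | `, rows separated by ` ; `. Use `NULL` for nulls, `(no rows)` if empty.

active | 35 | 619 ; archived | 10 | 145 ; open | 67 | 446

Group orders by status.
Per group compute: MIN(amount), SUM(amount).
  active: ids {4, 5, 6} → MIN(amount)=35, SUM(amount)=619
  archived: ids {1, 2, 7} → MIN(amount)=10, SUM(amount)=145
  open: ids {3, 8, 9, 10} → MIN(amount)=67, SUM(amount)=446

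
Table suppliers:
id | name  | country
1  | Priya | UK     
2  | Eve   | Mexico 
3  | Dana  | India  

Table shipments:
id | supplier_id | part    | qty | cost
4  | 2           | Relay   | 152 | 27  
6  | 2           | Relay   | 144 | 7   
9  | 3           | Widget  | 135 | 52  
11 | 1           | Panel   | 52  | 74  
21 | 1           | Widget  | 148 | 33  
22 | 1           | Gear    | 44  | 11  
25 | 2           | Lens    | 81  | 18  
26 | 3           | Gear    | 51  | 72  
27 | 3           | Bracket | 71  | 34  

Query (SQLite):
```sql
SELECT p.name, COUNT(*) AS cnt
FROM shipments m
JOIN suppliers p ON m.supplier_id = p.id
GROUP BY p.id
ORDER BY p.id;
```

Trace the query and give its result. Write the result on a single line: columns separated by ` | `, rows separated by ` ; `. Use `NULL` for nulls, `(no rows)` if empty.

Priya | 3 ; Eve | 3 ; Dana | 3

Join each shipments row to its suppliers via supplier_id.
Group joined rows by suppliers.id; compute COUNT(*) per group.
  1: ids {11, 21, 22} → COUNT(*)=3
  2: ids {4, 6, 25} → COUNT(*)=3
  3: ids {9, 26, 27} → COUNT(*)=3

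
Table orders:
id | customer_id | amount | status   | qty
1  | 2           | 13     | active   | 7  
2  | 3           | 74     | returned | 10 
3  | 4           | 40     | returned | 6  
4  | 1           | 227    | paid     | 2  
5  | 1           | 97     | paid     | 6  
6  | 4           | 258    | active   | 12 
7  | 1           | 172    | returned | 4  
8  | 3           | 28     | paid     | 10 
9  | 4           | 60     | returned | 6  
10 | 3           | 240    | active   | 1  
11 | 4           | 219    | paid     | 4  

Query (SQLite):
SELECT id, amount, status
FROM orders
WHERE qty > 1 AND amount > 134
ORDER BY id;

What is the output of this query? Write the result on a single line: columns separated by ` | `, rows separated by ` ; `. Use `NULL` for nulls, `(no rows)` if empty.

4 | 227 | paid ; 6 | 258 | active ; 7 | 172 | returned ; 11 | 219 | paid

qty > 1: ids {1, 2, 3, 4, 5, 6, 7, 8, 9, 11}
amount > 134: ids {4, 6, 7, 10, 11}
Combine with AND.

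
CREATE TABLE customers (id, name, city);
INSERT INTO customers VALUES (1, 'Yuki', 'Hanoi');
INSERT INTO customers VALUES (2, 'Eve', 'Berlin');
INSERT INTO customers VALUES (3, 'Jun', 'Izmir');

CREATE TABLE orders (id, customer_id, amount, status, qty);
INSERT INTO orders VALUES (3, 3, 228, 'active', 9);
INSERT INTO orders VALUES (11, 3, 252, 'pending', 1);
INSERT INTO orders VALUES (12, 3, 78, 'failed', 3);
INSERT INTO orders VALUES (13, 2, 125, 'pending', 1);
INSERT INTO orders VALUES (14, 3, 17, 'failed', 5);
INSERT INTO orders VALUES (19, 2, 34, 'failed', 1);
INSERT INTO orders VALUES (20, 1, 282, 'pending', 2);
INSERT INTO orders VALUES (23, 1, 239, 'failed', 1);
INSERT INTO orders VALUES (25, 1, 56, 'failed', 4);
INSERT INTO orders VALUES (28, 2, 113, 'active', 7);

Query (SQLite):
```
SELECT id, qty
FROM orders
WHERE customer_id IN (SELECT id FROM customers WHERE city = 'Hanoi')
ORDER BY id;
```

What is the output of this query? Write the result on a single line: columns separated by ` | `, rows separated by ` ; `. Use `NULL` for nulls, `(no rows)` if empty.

20 | 2 ; 23 | 1 ; 25 | 4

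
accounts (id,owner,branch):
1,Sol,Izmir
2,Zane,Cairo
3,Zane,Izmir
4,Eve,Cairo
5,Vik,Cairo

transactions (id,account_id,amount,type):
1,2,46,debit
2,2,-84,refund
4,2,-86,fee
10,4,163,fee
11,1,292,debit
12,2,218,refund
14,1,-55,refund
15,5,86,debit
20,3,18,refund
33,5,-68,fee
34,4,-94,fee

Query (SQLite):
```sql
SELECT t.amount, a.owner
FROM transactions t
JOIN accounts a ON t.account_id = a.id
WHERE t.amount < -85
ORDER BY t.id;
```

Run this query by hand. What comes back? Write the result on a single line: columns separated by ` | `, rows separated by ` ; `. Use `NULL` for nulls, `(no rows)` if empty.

Each transactions row matches the accounts row where account_id = accounts.id.
Then keep rows with t.amount < -85.

-86 | Zane ; -94 | Eve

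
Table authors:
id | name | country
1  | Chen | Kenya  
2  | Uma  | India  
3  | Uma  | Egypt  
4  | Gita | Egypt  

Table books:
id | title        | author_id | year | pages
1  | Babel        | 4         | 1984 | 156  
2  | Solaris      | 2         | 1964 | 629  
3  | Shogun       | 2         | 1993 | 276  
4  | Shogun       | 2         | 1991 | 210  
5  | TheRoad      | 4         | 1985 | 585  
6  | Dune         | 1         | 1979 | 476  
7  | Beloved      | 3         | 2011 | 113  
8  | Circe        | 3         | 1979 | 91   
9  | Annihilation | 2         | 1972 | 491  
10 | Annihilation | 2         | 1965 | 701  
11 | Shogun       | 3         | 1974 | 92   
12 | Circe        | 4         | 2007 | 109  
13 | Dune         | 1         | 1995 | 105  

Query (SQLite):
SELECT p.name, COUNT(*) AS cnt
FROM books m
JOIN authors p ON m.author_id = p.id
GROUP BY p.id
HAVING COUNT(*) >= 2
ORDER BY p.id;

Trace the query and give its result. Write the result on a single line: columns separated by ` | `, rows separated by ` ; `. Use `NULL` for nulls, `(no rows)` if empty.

Join each books row to its authors via author_id.
Group joined rows by authors.id; compute COUNT(*) per group.
HAVING: keep groups with count ≥ 2.
  1: ids {6, 13} → COUNT(*)=2
  2: ids {2, 3, 4, 9, 10} → COUNT(*)=5
  3: ids {7, 8, 11} → COUNT(*)=3
  4: ids {1, 5, 12} → COUNT(*)=3

Chen | 2 ; Uma | 5 ; Uma | 3 ; Gita | 3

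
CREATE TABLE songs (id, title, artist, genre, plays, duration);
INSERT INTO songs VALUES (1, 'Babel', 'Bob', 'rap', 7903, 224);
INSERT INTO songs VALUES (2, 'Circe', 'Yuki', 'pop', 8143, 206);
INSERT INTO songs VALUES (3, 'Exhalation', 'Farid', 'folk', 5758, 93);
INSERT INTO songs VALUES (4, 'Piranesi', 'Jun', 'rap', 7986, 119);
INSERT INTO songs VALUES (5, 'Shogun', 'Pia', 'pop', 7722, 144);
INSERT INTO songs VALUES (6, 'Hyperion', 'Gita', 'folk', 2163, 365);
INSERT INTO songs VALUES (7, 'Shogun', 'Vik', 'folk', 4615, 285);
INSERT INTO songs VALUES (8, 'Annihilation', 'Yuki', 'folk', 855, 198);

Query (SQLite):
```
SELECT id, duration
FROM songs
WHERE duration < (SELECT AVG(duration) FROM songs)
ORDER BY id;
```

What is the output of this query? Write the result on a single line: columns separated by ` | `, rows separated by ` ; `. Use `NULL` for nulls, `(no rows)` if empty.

3 | 93 ; 4 | 119 ; 5 | 144 ; 8 | 198

Scalar subquery: AVG(duration) over all songs rows = 204.25.
Keep rows where duration < that value.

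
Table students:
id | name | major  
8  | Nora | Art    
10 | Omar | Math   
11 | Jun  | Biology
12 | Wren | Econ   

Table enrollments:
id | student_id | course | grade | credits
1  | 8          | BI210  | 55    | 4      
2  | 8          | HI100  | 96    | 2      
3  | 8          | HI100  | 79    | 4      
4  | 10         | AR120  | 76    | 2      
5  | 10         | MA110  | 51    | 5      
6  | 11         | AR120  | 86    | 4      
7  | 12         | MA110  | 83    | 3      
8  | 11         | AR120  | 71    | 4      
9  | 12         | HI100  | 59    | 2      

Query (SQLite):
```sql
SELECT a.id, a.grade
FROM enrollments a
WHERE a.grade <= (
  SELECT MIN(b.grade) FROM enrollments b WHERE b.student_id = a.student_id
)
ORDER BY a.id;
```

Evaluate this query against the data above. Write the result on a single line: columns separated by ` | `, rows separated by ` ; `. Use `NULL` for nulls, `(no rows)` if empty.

1 | 55 ; 5 | 51 ; 8 | 71 ; 9 | 59

For each enrollments row a, compute MIN(grade) over rows sharing a.student_id.
Keep row a if a.grade <= that per-group MIN.
  student_id=8: MIN(grade) = 55
  student_id=10: MIN(grade) = 51
  student_id=11: MIN(grade) = 71
  student_id=12: MIN(grade) = 59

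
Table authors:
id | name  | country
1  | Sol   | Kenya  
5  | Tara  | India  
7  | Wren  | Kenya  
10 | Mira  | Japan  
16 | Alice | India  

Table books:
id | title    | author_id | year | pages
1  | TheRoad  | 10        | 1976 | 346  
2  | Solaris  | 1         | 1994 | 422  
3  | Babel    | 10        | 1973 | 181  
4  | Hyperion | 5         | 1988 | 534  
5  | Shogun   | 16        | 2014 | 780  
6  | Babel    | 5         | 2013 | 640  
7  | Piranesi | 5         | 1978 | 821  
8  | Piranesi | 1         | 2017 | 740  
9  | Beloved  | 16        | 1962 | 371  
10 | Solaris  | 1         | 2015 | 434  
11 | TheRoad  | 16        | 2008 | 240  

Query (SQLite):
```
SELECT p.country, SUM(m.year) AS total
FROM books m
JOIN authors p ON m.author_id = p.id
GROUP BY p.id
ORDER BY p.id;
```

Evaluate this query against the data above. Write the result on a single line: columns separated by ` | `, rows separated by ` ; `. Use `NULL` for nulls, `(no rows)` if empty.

Join each books row to its authors via author_id.
Group joined rows by authors.id; compute SUM(m.year) per group.
  1: ids {2, 8, 10} → SUM(m.year)=6026
  5: ids {4, 6, 7} → SUM(m.year)=5979
  10: ids {1, 3} → SUM(m.year)=3949
  16: ids {5, 9, 11} → SUM(m.year)=5984

Kenya | 6026 ; India | 5979 ; Japan | 3949 ; India | 5984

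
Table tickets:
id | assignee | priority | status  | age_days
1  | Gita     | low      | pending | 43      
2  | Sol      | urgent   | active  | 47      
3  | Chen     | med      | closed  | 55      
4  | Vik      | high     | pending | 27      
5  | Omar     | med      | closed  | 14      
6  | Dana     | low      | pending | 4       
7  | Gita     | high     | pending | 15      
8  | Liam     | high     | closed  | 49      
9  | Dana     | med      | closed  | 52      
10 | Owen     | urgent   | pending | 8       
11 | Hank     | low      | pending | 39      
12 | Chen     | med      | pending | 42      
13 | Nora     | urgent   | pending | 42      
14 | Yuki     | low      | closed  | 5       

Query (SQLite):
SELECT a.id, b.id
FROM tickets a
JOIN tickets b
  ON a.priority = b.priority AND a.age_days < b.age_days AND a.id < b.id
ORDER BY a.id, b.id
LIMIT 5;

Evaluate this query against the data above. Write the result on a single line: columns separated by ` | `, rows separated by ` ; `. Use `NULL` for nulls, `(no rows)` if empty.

Pairs (a,b) with same priority, a.age_days < b.age_days, a.id < b.id.
priority groups: high:{4,7,8} low:{1,6,11,14} med:{3,5,9,12} urgent:{2,10,13}
Ordered by (a.id, b.id); first 5.

4 | 8 ; 5 | 9 ; 5 | 12 ; 6 | 11 ; 6 | 14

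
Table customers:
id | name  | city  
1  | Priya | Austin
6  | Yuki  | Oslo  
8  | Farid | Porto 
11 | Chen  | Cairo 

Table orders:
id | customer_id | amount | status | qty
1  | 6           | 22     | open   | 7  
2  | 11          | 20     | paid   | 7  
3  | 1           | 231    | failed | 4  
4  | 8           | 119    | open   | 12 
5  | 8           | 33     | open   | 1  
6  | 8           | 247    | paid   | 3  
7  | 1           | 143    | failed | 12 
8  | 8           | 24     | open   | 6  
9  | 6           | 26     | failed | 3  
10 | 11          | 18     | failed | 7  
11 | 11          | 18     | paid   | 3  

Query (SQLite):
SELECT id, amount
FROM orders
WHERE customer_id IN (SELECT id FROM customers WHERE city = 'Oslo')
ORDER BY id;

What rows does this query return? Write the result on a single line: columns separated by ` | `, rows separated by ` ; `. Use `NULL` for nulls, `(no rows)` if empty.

1 | 22 ; 9 | 26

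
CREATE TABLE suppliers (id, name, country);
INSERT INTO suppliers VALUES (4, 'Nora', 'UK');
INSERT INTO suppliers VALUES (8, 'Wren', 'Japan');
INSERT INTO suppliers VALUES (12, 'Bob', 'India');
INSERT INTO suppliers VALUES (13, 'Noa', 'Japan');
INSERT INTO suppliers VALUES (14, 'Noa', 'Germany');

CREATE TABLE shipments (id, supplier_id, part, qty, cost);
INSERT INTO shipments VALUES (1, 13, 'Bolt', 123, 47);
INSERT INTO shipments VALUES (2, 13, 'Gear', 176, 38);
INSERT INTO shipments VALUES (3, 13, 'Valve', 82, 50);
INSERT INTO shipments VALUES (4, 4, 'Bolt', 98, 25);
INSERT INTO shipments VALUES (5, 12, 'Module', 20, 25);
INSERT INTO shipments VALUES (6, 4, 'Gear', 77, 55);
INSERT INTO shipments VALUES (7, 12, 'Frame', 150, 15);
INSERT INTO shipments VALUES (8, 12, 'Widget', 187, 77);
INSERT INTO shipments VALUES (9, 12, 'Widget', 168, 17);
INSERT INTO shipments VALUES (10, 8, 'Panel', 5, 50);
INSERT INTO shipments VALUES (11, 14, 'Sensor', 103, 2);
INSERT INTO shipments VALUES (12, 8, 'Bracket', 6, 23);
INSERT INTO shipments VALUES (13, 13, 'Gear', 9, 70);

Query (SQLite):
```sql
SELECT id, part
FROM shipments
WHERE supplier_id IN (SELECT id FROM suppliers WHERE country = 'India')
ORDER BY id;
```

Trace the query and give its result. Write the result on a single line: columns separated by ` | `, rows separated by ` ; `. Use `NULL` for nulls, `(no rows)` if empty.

Inner query: suppliers.id where country = 'India'.
Outer: keep shipments rows whose supplier_id is in that set.
Inner query → {12}

5 | Module ; 7 | Frame ; 8 | Widget ; 9 | Widget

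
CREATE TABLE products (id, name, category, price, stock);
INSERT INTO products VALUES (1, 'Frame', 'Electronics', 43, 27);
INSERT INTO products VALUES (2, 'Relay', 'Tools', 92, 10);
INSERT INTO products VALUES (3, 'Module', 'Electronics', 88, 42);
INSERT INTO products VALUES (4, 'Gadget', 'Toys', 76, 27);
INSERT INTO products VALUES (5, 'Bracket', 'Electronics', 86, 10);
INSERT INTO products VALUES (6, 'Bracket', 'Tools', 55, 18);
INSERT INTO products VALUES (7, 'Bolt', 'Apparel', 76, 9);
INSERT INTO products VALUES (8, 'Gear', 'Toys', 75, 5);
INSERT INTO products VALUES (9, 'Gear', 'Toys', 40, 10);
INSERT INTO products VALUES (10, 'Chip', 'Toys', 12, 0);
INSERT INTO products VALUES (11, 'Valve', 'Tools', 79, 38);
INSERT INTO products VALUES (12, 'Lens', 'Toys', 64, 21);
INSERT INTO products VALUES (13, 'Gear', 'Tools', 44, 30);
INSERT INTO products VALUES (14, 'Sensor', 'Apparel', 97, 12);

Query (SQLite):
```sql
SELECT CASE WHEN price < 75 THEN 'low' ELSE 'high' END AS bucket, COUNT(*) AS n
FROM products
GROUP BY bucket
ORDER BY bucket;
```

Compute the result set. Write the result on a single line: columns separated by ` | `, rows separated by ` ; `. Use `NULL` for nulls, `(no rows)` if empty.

Bucket rows by price < 75 → 'low' else 'high'; count each bucket.

high | 8 ; low | 6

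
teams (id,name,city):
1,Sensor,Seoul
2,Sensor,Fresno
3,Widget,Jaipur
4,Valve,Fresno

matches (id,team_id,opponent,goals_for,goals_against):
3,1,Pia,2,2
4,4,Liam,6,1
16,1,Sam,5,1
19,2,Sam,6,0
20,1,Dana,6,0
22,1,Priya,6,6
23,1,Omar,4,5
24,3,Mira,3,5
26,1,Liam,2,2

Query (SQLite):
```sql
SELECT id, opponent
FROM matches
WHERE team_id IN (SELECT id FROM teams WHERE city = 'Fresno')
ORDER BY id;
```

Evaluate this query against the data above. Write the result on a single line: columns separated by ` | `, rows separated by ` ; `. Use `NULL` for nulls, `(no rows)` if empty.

Inner query: teams.id where city = 'Fresno'.
Outer: keep matches rows whose team_id is in that set.
Inner query → {2, 4}

4 | Liam ; 19 | Sam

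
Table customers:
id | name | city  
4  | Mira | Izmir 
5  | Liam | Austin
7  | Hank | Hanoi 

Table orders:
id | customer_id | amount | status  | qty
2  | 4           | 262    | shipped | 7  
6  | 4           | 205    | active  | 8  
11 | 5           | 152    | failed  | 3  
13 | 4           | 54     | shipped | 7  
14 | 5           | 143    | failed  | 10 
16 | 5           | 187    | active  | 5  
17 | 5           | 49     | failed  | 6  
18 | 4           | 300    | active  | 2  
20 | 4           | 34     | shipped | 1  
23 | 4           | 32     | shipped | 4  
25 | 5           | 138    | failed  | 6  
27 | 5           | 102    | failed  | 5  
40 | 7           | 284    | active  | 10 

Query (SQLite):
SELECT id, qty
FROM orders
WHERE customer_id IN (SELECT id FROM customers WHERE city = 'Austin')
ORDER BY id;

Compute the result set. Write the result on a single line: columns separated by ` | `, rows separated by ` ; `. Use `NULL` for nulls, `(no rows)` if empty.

11 | 3 ; 14 | 10 ; 16 | 5 ; 17 | 6 ; 25 | 6 ; 27 | 5

Inner query: customers.id where city = 'Austin'.
Outer: keep orders rows whose customer_id is in that set.
Inner query → {5}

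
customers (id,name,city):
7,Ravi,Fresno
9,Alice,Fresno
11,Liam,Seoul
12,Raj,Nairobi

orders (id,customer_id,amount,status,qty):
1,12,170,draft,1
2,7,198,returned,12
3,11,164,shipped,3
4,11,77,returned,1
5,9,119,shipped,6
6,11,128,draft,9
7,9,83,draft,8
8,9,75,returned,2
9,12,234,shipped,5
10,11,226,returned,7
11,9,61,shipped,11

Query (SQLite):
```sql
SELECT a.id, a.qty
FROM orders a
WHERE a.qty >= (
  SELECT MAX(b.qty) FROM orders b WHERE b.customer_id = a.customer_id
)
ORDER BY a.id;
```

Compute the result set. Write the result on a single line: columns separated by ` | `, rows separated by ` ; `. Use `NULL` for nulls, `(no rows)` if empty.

For each orders row a, compute MAX(qty) over rows sharing a.customer_id.
Keep row a if a.qty >= that per-group MAX.
  customer_id=7: MAX(qty) = 12
  customer_id=9: MAX(qty) = 11
  customer_id=11: MAX(qty) = 9
  customer_id=12: MAX(qty) = 5

2 | 12 ; 6 | 9 ; 9 | 5 ; 11 | 11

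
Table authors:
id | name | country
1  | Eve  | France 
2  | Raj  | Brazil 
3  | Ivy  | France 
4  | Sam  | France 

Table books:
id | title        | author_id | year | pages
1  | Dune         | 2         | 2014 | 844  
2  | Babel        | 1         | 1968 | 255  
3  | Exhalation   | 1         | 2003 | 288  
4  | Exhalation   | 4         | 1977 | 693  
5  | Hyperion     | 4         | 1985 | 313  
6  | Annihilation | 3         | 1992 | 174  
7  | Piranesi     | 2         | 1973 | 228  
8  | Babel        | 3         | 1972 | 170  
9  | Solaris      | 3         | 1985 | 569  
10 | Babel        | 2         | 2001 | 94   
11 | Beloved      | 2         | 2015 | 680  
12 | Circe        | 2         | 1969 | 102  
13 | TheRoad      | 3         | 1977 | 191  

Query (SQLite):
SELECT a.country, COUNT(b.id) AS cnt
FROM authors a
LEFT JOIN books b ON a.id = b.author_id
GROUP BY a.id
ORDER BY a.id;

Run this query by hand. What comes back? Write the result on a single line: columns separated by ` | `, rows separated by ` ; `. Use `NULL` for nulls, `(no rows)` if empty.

France | 2 ; Brazil | 5 ; France | 4 ; France | 2

LEFT JOIN keeps every authors row; unmatched ones get NULL for books columns.
Group by authors.id and compute COUNT(b.id). COUNT(col) of an all-NULL group is 0.
  1: ids {2, 3} → COUNT(b.id)=2
  2: ids {1, 7, 10, 11, 12} → COUNT(b.id)=5
  3: ids {6, 8, 9, 13} → COUNT(b.id)=4
  4: ids {4, 5} → COUNT(b.id)=2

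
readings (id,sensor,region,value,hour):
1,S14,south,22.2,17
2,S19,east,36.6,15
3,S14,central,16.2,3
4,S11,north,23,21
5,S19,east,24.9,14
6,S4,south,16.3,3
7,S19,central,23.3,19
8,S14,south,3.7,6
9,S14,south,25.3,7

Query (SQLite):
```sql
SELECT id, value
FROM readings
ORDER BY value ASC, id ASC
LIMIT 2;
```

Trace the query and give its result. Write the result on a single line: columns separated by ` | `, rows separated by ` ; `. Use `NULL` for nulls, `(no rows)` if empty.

Sort by value asc, tiebreak id asc: (3.7, id=8), (16.2, id=3), (16.3, id=6), (22.2, id=1), (23, id=4) …. Take first 2.

8 | 3.7 ; 3 | 16.2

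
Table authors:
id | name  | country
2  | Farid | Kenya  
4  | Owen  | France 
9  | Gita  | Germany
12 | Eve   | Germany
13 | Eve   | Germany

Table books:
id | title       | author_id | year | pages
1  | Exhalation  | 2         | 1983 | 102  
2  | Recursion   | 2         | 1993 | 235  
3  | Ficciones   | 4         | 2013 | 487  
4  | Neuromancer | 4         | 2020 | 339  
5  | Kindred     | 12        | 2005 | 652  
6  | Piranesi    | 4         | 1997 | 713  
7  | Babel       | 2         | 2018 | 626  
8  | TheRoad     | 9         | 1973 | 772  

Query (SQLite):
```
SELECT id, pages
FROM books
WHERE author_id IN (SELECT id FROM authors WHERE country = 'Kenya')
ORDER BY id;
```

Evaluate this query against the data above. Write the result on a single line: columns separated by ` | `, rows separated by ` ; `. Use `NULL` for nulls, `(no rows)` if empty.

Inner query: authors.id where country = 'Kenya'.
Outer: keep books rows whose author_id is in that set.
Inner query → {2}

1 | 102 ; 2 | 235 ; 7 | 626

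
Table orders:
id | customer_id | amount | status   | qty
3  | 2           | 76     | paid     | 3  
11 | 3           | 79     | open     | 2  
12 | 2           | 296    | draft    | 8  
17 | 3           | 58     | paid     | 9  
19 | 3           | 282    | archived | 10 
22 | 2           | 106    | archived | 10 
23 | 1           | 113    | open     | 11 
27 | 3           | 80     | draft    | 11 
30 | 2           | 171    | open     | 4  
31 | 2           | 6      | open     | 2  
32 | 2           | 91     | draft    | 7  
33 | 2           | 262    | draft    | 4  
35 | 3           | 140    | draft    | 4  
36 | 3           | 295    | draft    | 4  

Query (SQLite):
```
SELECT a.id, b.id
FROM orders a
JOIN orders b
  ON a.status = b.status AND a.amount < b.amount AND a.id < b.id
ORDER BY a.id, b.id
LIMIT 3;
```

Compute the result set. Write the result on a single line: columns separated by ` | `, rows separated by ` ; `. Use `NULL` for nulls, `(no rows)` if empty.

11 | 23 ; 11 | 30 ; 23 | 30

Pairs (a,b) with same status, a.amount < b.amount, a.id < b.id.
status groups: archived:{19,22} draft:{12,27,32,33,35,36} open:{11,23,30,31} paid:{3,17}
Ordered by (a.id, b.id); first 3.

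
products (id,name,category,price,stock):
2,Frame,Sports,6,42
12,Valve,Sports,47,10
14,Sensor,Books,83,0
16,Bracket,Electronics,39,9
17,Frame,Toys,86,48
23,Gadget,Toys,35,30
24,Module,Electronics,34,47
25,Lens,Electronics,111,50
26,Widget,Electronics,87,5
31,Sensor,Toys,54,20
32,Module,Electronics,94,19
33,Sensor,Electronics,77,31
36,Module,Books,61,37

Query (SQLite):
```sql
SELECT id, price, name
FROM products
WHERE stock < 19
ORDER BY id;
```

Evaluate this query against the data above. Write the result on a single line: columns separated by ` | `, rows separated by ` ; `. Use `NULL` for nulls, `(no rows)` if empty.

stock < 19: ids {12, 14, 16, 26}

12 | 47 | Valve ; 14 | 83 | Sensor ; 16 | 39 | Bracket ; 26 | 87 | Widget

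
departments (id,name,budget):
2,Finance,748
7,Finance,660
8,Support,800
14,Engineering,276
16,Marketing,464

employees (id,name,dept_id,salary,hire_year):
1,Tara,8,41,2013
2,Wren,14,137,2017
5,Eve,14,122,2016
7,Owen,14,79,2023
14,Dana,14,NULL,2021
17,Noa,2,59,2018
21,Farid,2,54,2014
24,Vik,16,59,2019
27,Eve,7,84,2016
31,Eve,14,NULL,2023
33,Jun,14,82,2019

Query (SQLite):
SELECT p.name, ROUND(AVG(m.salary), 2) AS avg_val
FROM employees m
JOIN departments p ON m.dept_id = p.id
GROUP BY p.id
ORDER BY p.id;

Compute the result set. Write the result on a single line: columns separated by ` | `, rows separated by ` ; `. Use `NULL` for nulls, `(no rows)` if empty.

Finance | 56.5 ; Finance | 84 ; Support | 41 ; Engineering | 105 ; Marketing | 59

Join each employees row to its departments via dept_id.
Group joined rows by departments.id; compute ROUND(AVG(m.salary), 2) per group.
  2: ids {17, 21} → ROUND(AVG(m.salary), 2)=56.5
  7: ids {27} → ROUND(AVG(m.salary), 2)=84
  8: ids {1} → ROUND(AVG(m.salary), 2)=41
  14: ids {2, 5, 7, 14, 31, 33} → ROUND(AVG(m.salary), 2)=105
  16: ids {24} → ROUND(AVG(m.salary), 2)=59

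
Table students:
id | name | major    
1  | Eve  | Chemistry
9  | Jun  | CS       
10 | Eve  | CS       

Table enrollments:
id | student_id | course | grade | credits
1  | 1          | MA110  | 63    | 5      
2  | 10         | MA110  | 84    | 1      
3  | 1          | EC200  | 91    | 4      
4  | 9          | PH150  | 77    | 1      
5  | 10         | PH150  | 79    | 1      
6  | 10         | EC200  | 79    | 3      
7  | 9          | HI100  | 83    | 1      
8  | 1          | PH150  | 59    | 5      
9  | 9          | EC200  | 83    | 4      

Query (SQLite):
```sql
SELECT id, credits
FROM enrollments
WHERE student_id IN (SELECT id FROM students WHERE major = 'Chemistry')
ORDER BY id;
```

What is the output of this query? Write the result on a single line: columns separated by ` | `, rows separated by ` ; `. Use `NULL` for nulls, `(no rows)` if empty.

Inner query: students.id where major = 'Chemistry'.
Outer: keep enrollments rows whose student_id is in that set.
Inner query → {1}

1 | 5 ; 3 | 4 ; 8 | 5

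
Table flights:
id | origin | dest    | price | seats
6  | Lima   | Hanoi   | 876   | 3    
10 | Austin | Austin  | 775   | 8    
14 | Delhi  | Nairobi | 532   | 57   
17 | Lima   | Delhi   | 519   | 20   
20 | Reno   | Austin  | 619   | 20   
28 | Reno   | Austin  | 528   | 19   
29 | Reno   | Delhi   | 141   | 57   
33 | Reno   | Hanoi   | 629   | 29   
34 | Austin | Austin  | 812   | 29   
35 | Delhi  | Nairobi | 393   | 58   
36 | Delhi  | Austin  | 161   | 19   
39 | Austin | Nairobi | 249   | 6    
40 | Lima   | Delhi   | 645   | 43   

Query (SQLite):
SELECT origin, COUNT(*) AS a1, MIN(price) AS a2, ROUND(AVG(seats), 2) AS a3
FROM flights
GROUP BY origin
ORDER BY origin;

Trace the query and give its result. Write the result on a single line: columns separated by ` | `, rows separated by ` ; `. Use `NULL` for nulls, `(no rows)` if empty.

Group flights by origin.
Per group compute: COUNT(*), MIN(price), ROUND(AVG(seats), 2).
  Austin: ids {10, 34, 39} → COUNT(*)=3, MIN(price)=249, ROUND(AVG(seats), 2)=14.33
  Delhi: ids {14, 35, 36} → COUNT(*)=3, MIN(price)=161, ROUND(AVG(seats), 2)=44.67
  Lima: ids {6, 17, 40} → COUNT(*)=3, MIN(price)=519, ROUND(AVG(seats), 2)=22
  Reno: ids {20, 28, 29, 33} → COUNT(*)=4, MIN(price)=141, ROUND(AVG(seats), 2)=31.25

Austin | 3 | 249 | 14.33 ; Delhi | 3 | 161 | 44.67 ; Lima | 3 | 519 | 22 ; Reno | 4 | 141 | 31.25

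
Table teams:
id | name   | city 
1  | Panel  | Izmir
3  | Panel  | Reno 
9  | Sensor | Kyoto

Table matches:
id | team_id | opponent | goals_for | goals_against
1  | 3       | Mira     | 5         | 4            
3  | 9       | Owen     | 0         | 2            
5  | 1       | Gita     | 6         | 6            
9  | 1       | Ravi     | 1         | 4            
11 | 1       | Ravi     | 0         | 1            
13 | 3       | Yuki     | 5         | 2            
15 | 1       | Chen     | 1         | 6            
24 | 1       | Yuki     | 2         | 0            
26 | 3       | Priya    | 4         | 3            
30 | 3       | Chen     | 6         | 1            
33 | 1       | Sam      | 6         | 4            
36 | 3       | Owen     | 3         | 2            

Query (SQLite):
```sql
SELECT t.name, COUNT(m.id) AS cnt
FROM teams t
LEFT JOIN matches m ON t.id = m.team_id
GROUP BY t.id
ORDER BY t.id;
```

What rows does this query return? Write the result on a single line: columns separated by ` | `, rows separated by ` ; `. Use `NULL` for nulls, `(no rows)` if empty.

Panel | 6 ; Panel | 5 ; Sensor | 1

LEFT JOIN keeps every teams row; unmatched ones get NULL for matches columns.
Group by teams.id and compute COUNT(m.id). COUNT(col) of an all-NULL group is 0.
  1: ids {5, 9, 11, 15, 24, 33} → COUNT(m.id)=6
  3: ids {1, 13, 26, 30, 36} → COUNT(m.id)=5
  9: ids {3} → COUNT(m.id)=1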